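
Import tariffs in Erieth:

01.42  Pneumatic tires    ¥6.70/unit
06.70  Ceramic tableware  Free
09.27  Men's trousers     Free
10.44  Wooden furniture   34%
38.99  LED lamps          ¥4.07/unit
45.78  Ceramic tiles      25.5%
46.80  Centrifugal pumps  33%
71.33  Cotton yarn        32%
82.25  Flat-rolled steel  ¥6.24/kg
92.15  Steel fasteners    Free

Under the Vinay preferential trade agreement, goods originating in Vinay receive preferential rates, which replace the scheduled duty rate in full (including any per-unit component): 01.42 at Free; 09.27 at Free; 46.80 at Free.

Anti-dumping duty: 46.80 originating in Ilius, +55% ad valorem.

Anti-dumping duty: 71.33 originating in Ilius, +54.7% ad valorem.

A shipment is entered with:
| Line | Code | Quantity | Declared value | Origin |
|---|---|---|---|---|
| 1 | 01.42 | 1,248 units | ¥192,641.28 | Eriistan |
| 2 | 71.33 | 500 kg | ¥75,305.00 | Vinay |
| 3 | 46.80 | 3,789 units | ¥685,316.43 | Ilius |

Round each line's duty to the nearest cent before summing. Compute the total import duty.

¥635,537.66

Line 1 (01.42, Eriistan, 1,248 units, ¥192,641.28):
Base rate for 01.42 is ¥6.70/unit.
01.42 has an FTA preferential rate, but origin Eriistan is not Vinay; base rate stands.
Duty = 1,248 × ¥6.70 = ¥8,361.60.
Line 2 (71.33, Vinay, 500 kg, ¥75,305.00):
Base rate for 71.33 is 32%.
Origin Vinay is the FTA partner but 71.33 is not on the preference list; base rate stands.
The additional-duty order on 71.33 targets Ilius, not Vinay; it does not apply.
Duty = ¥75,305.00 × 32% = ¥24,097.60.
Line 3 (46.80, Ilius, 3,789 units, ¥685,316.43):
Base rate for 46.80 is 33%.
46.80 has an FTA preferential rate, but origin Ilius is not Vinay; base rate stands.
Additional duty on 46.80 from Ilius: +55%. Applied ad valorem rate: 33% + 55% = 88%.
Duty = ¥685,316.43 × 88% = ¥603,078.46.
Total = ¥8,361.60 + ¥24,097.60 + ¥603,078.46 = ¥635,537.66.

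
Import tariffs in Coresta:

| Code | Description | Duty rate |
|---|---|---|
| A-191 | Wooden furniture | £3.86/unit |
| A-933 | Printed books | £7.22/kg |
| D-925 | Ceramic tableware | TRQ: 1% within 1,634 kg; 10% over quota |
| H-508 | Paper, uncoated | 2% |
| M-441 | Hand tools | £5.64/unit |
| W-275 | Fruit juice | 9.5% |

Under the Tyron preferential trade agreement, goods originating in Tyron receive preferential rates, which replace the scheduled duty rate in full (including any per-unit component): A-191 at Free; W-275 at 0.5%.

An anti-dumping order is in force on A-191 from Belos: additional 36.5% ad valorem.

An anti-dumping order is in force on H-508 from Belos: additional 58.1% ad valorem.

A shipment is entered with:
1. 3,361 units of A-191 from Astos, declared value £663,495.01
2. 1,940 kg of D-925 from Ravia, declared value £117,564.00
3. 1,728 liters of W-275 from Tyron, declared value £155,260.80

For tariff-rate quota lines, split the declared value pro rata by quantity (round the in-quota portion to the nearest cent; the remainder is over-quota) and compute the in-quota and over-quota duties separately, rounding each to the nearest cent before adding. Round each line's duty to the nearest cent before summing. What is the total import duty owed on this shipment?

£16,594.32

Line 1 (A-191, Astos, 3,361 units, £663,495.01):
Base rate for A-191 is £3.86/unit.
A-191 has an FTA preferential rate, but origin Astos is not Tyron; base rate stands.
The additional-duty order on A-191 targets Belos, not Astos; it does not apply.
Duty = 3,361 × £3.86 = £12,973.46.
Line 2 (D-925, Ravia, 1,940 kg, £117,564.00):
Code D-925 is under a tariff-rate quota (threshold 1,634 kg). In-quota: 1,634 kg at 1%; over-quota: 306 kg at 10%.
Pro-rata value split: in-quota = £117,564.00 × 1,634/1,940 = £99,020.40; over-quota = £117,564.00 − £99,020.40 = £18,543.60.
In-quota duty = £99,020.40 × 1% = £990.20. Over-quota duty = £18,543.60 × 10% = £1,854.36.
Line duty = £990.20 + £1,854.36 = £2,844.56.
Line 3 (W-275, Tyron, 1,728 liters, £155,260.80):
Base rate for W-275 is 9.5%.
Origin Tyron qualifies under the Coresta–Tyron agreement and W-275 is covered: preferential rate 0.5% applies instead.
Duty = £155,260.80 × 0.5% = £776.30.
Total = £12,973.46 + £2,844.56 + £776.30 = £16,594.32.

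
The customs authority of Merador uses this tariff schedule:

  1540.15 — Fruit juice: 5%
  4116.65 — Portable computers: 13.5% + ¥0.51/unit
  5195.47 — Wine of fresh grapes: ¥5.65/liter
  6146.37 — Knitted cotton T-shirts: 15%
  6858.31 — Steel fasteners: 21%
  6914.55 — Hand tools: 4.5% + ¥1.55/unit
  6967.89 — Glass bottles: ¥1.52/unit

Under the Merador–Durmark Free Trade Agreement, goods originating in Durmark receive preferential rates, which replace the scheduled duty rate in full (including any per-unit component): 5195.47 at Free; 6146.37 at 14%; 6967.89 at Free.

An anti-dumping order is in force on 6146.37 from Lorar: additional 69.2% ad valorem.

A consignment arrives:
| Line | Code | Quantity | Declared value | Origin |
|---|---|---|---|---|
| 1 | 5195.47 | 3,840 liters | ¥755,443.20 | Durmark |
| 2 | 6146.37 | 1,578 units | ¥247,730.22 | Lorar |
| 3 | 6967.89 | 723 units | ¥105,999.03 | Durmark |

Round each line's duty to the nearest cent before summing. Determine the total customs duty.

Line 1 (5195.47, Durmark, 3,840 liters, ¥755,443.20):
Base rate for 5195.47 is ¥5.65/liter.
Origin Durmark qualifies under the Merador–Durmark agreement and 5195.47 is covered: preferential rate Free applies instead.
Duty = ¥755,443.20 × 0% = ¥0.00.
Line 2 (6146.37, Lorar, 1,578 units, ¥247,730.22):
Base rate for 6146.37 is 15%.
6146.37 has an FTA preferential rate, but origin Lorar is not Durmark; base rate stands.
Additional duty on 6146.37 from Lorar: +69.2%. Applied ad valorem rate: 15% + 69.2% = 84.2%.
Duty = ¥247,730.22 × 84.2% = ¥208,588.85.
Line 3 (6967.89, Durmark, 723 units, ¥105,999.03):
Base rate for 6967.89 is ¥1.52/unit.
Origin Durmark qualifies under the Merador–Durmark agreement and 6967.89 is covered: preferential rate Free applies instead.
Duty = ¥105,999.03 × 0% = ¥0.00.
Total = ¥0.00 + ¥208,588.85 + ¥0.00 = ¥208,588.85.

¥208,588.85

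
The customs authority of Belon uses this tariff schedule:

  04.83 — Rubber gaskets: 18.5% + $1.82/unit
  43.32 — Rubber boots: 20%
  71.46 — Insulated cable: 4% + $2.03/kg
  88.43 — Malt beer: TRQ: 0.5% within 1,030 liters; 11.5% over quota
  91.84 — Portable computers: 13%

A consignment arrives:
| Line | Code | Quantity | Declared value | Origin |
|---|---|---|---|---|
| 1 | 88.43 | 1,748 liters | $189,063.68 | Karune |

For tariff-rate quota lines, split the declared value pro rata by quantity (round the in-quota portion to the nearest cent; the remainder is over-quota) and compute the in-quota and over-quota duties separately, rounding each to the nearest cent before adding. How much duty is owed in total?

Line 1 (88.43, Karune, 1,748 liters, $189,063.68):
Code 88.43 is under a tariff-rate quota (threshold 1,030 liters). In-quota: 1,030 liters at 0.5%; over-quota: 718 liters at 11.5%.
Pro-rata value split: in-quota = $189,063.68 × 1,030/1,748 = $111,404.80; over-quota = $189,063.68 − $111,404.80 = $77,658.88.
In-quota duty = $111,404.80 × 0.5% = $557.02. Over-quota duty = $77,658.88 × 11.5% = $8,930.77.
Line duty = $557.02 + $8,930.77 = $9,487.79.

$9,487.79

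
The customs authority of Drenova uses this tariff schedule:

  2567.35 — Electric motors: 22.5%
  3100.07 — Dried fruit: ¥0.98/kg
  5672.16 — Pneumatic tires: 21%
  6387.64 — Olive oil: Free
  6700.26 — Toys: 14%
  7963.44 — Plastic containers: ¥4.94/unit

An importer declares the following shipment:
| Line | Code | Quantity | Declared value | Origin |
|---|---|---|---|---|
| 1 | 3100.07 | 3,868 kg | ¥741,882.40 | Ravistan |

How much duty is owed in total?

Line 1 (3100.07, Ravistan, 3,868 kg, ¥741,882.40):
Base rate for 3100.07 is ¥0.98/kg.
Duty = 3,868 × ¥0.98 = ¥3,790.64.

¥3,790.64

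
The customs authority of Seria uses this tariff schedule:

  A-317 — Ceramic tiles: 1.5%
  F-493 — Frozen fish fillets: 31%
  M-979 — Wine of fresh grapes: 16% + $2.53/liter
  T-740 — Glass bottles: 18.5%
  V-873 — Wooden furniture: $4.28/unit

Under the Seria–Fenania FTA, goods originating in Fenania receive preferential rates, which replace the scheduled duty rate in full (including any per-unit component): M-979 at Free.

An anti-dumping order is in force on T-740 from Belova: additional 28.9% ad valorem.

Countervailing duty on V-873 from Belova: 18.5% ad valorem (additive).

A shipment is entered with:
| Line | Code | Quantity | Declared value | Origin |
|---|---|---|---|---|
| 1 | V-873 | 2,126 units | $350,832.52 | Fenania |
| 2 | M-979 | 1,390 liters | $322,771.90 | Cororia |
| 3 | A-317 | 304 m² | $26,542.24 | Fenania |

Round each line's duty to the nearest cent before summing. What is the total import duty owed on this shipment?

Line 1 (V-873, Fenania, 2,126 units, $350,832.52):
Base rate for V-873 is $4.28/unit.
Origin Fenania is the FTA partner but V-873 is not on the preference list; base rate stands.
The additional-duty order on V-873 targets Belova, not Fenania; it does not apply.
Duty = 2,126 × $4.28 = $9,099.28.
Line 2 (M-979, Cororia, 1,390 liters, $322,771.90):
Base rate for M-979 is 16% + $2.53/liter.
M-979 has an FTA preferential rate, but origin Cororia is not Fenania; base rate stands.
Duty = $322,771.90 × 16% + 1,390 × $2.53 = $55,160.20.
Line 3 (A-317, Fenania, 304 m², $26,542.24):
Base rate for A-317 is 1.5%.
Origin Fenania is the FTA partner but A-317 is not on the preference list; base rate stands.
Duty = $26,542.24 × 1.5% = $398.13.
Total = $9,099.28 + $55,160.20 + $398.13 = $64,657.61.

$64,657.61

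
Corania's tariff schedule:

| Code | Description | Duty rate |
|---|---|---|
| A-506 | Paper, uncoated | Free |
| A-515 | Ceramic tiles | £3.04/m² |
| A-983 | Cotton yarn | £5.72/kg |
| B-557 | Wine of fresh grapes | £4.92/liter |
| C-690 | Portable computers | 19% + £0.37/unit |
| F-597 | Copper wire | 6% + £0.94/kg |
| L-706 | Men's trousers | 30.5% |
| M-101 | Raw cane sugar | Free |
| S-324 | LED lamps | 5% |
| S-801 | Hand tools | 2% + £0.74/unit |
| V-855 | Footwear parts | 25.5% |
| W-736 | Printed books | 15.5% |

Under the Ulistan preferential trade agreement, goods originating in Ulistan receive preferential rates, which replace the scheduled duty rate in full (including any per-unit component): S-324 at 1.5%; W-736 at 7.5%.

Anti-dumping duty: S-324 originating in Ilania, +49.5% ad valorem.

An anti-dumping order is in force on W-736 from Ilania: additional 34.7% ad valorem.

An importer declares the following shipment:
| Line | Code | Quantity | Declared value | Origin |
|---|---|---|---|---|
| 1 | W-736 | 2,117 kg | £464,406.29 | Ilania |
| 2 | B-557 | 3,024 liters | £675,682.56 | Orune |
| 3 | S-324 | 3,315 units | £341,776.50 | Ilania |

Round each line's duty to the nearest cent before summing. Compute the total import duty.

£434,278.23

Line 1 (W-736, Ilania, 2,117 kg, £464,406.29):
Base rate for W-736 is 15.5%.
W-736 has an FTA preferential rate, but origin Ilania is not Ulistan; base rate stands.
Additional duty on W-736 from Ilania: +34.7%. Applied ad valorem rate: 15.5% + 34.7% = 50.2%.
Duty = £464,406.29 × 50.2% = £233,131.96.
Line 2 (B-557, Orune, 3,024 liters, £675,682.56):
Base rate for B-557 is £4.92/liter.
Duty = 3,024 × £4.92 = £14,878.08.
Line 3 (S-324, Ilania, 3,315 units, £341,776.50):
Base rate for S-324 is 5%.
S-324 has an FTA preferential rate, but origin Ilania is not Ulistan; base rate stands.
Additional duty on S-324 from Ilania: +49.5%. Applied ad valorem rate: 5% + 49.5% = 54.5%.
Duty = £341,776.50 × 54.5% = £186,268.19.
Total = £233,131.96 + £14,878.08 + £186,268.19 = £434,278.23.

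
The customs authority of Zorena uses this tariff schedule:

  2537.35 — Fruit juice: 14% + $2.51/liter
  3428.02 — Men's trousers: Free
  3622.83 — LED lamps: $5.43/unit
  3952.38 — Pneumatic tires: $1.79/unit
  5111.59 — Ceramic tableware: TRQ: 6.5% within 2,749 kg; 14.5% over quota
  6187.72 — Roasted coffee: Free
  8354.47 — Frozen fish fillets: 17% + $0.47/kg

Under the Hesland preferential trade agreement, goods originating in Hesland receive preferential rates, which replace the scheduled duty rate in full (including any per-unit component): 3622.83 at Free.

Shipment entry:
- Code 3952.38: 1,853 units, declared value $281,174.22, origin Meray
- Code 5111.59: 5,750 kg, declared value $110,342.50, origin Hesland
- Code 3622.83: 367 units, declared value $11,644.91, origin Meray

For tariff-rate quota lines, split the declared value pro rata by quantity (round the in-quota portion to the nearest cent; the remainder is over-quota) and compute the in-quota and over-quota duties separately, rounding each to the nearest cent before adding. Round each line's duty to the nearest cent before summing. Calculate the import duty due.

Line 1 (3952.38, Meray, 1,853 units, $281,174.22):
Base rate for 3952.38 is $1.79/unit.
Duty = 1,853 × $1.79 = $3,316.87.
Line 2 (5111.59, Hesland, 5,750 kg, $110,342.50):
Code 5111.59 is under a tariff-rate quota (threshold 2,749 kg). In-quota: 2,749 kg at 6.5%; over-quota: 3,001 kg at 14.5%.
Pro-rata value split: in-quota = $110,342.50 × 2,749/5,750 = $52,753.31; over-quota = $110,342.50 − $52,753.31 = $57,589.19.
In-quota duty = $52,753.31 × 6.5% = $3,428.97. Over-quota duty = $57,589.19 × 14.5% = $8,350.43.
Line duty = $3,428.97 + $8,350.43 = $11,779.40.
Line 3 (3622.83, Meray, 367 units, $11,644.91):
Base rate for 3622.83 is $5.43/unit.
3622.83 has an FTA preferential rate, but origin Meray is not Hesland; base rate stands.
Duty = 367 × $5.43 = $1,992.81.
Total = $3,316.87 + $11,779.40 + $1,992.81 = $17,089.08.

$17,089.08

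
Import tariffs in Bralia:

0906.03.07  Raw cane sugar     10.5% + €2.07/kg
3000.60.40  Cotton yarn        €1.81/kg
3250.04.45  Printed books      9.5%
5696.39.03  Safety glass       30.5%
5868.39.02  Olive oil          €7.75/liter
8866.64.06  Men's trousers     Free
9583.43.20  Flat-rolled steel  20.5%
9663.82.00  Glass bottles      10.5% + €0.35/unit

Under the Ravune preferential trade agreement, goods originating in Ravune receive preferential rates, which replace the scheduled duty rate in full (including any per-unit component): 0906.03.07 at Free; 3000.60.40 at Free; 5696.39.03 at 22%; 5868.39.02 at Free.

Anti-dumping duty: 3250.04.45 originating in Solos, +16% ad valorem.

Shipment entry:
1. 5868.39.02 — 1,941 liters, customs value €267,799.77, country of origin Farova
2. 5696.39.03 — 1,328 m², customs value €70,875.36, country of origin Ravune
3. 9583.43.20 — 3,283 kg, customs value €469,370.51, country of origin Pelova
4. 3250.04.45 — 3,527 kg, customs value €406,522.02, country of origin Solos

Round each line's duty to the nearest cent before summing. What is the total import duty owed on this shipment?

Line 1 (5868.39.02, Farova, 1,941 liters, €267,799.77):
Base rate for 5868.39.02 is €7.75/liter.
5868.39.02 has an FTA preferential rate, but origin Farova is not Ravune; base rate stands.
Duty = 1,941 × €7.75 = €15,042.75.
Line 2 (5696.39.03, Ravune, 1,328 m², €70,875.36):
Base rate for 5696.39.03 is 30.5%.
Origin Ravune qualifies under the Bralia–Ravune agreement and 5696.39.03 is covered: preferential rate 22% applies instead.
Duty = €70,875.36 × 22% = €15,592.58.
Line 3 (9583.43.20, Pelova, 3,283 kg, €469,370.51):
Base rate for 9583.43.20 is 20.5%.
Duty = €469,370.51 × 20.5% = €96,220.95.
Line 4 (3250.04.45, Solos, 3,527 kg, €406,522.02):
Base rate for 3250.04.45 is 9.5%.
Additional duty on 3250.04.45 from Solos: +16%. Applied ad valorem rate: 9.5% + 16% = 25.5%.
Duty = €406,522.02 × 25.5% = €103,663.12.
Total = €15,042.75 + €15,592.58 + €96,220.95 + €103,663.12 = €230,519.40.

€230,519.40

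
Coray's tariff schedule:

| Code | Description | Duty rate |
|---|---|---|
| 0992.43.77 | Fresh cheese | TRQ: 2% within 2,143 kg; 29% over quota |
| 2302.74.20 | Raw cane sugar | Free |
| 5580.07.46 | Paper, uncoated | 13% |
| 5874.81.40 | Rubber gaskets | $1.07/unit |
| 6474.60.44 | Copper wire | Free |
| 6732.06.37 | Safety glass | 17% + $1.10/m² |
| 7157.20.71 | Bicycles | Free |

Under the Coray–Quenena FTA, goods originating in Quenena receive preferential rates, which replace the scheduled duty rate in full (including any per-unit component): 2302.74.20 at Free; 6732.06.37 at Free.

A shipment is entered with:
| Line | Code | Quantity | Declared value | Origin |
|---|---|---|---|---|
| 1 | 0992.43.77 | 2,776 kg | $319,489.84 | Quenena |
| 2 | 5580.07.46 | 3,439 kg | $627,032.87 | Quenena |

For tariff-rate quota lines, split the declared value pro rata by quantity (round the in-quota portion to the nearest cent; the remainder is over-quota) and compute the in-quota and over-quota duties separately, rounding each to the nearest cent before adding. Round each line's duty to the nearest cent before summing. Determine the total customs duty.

$107,574.10

Line 1 (0992.43.77, Quenena, 2,776 kg, $319,489.84):
Code 0992.43.77 is under a tariff-rate quota (threshold 2,143 kg). In-quota: 2,143 kg at 2%; over-quota: 633 kg at 29%.
Pro-rata value split: in-quota = $319,489.84 × 2,143/2,776 = $246,637.87; over-quota = $319,489.84 − $246,637.87 = $72,851.97.
In-quota duty = $246,637.87 × 2% = $4,932.76. Over-quota duty = $72,851.97 × 29% = $21,127.07.
Line duty = $4,932.76 + $21,127.07 = $26,059.83.
Line 2 (5580.07.46, Quenena, 3,439 kg, $627,032.87):
Base rate for 5580.07.46 is 13%.
Origin Quenena is the FTA partner but 5580.07.46 is not on the preference list; base rate stands.
Duty = $627,032.87 × 13% = $81,514.27.
Total = $26,059.83 + $81,514.27 = $107,574.10.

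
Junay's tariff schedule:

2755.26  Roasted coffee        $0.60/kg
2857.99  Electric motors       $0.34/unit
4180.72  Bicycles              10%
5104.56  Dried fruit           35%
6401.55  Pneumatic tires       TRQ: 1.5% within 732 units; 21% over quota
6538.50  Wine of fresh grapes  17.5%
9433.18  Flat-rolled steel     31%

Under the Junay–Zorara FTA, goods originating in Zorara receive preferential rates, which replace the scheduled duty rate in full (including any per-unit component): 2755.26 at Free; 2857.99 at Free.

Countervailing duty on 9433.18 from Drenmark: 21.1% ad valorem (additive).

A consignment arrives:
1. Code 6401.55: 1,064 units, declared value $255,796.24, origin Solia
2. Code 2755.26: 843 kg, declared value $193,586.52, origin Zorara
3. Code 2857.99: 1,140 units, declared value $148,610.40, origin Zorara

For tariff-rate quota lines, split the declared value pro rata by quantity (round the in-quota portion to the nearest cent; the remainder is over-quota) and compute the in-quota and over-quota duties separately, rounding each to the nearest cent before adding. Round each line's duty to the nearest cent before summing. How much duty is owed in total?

Line 1 (6401.55, Solia, 1,064 units, $255,796.24):
Code 6401.55 is under a tariff-rate quota (threshold 732 units). In-quota: 732 units at 1.5%; over-quota: 332 units at 21%.
Pro-rata value split: in-quota = $255,796.24 × 732/1,064 = $175,980.12; over-quota = $255,796.24 − $175,980.12 = $79,816.12.
In-quota duty = $175,980.12 × 1.5% = $2,639.70. Over-quota duty = $79,816.12 × 21% = $16,761.39.
Line duty = $2,639.70 + $16,761.39 = $19,401.09.
Line 2 (2755.26, Zorara, 843 kg, $193,586.52):
Base rate for 2755.26 is $0.60/kg.
Origin Zorara qualifies under the Junay–Zorara agreement and 2755.26 is covered: preferential rate Free applies instead.
Duty = $193,586.52 × 0% = $0.00.
Line 3 (2857.99, Zorara, 1,140 units, $148,610.40):
Base rate for 2857.99 is $0.34/unit.
Origin Zorara qualifies under the Junay–Zorara agreement and 2857.99 is covered: preferential rate Free applies instead.
Duty = $148,610.40 × 0% = $0.00.
Total = $19,401.09 + $0.00 + $0.00 = $19,401.09.

$19,401.09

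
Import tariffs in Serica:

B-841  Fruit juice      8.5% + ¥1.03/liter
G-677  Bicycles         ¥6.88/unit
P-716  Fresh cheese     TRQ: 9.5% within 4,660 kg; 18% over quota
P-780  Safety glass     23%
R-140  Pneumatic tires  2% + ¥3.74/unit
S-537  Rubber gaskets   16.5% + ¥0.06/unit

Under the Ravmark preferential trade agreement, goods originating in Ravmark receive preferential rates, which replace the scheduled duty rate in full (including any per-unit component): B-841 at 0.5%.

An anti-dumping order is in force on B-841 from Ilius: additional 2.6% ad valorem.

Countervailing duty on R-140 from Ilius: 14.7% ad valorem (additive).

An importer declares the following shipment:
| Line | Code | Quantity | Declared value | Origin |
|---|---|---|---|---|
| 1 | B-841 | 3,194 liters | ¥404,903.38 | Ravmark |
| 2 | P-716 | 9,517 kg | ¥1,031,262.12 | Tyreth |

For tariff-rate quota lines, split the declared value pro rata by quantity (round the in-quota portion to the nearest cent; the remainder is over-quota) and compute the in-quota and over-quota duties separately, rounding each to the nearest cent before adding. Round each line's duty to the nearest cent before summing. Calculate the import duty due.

¥144,730.30

Line 1 (B-841, Ravmark, 3,194 liters, ¥404,903.38):
Base rate for B-841 is 8.5% + ¥1.03/liter.
Origin Ravmark qualifies under the Serica–Ravmark agreement and B-841 is covered: preferential rate 0.5% applies instead.
The additional-duty order on B-841 targets Ilius, not Ravmark; it does not apply.
Duty = ¥404,903.38 × 0.5% = ¥2,024.52.
Line 2 (P-716, Tyreth, 9,517 kg, ¥1,031,262.12):
Code P-716 is under a tariff-rate quota (threshold 4,660 kg). In-quota: 4,660 kg at 9.5%; over-quota: 4,857 kg at 18%.
Pro-rata value split: in-quota = ¥1,031,262.12 × 4,660/9,517 = ¥504,957.60; over-quota = ¥1,031,262.12 − ¥504,957.60 = ¥526,304.52.
In-quota duty = ¥504,957.60 × 9.5% = ¥47,970.97. Over-quota duty = ¥526,304.52 × 18% = ¥94,734.81.
Line duty = ¥47,970.97 + ¥94,734.81 = ¥142,705.78.
Total = ¥2,024.52 + ¥142,705.78 = ¥144,730.30.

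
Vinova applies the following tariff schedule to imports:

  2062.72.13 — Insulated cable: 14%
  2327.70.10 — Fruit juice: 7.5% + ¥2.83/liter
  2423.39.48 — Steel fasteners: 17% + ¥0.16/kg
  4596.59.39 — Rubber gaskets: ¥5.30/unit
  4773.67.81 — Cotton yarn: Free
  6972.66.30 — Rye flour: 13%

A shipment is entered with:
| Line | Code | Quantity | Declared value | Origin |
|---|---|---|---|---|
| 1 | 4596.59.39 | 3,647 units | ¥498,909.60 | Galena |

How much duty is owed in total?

¥19,329.10

Line 1 (4596.59.39, Galena, 3,647 units, ¥498,909.60):
Base rate for 4596.59.39 is ¥5.30/unit.
Duty = 3,647 × ¥5.30 = ¥19,329.10.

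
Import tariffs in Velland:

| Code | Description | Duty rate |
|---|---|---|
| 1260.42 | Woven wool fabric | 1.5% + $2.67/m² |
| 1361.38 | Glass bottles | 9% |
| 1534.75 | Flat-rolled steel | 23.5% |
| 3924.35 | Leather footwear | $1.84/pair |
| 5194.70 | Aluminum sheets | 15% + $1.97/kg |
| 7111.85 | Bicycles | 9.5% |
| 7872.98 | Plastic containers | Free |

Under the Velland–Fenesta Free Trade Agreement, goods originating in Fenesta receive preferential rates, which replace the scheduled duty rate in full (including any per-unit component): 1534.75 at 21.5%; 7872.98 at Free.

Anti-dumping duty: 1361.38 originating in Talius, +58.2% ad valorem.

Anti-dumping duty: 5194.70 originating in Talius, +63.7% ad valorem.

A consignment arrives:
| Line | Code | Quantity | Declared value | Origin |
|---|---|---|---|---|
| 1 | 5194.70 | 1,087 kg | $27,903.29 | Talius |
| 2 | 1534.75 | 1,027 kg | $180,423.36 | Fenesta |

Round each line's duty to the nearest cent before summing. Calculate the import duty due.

$62,892.30

Line 1 (5194.70, Talius, 1,087 kg, $27,903.29):
Base rate for 5194.70 is 15% + $1.97/kg.
Additional duty on 5194.70 from Talius: +63.7%. Applied ad valorem rate: 15% + 63.7% = 78.7%.
Duty = $27,903.29 × 78.7% + 1,087 × $1.97 = $24,101.28.
Line 2 (1534.75, Fenesta, 1,027 kg, $180,423.36):
Base rate for 1534.75 is 23.5%.
Origin Fenesta qualifies under the Velland–Fenesta agreement and 1534.75 is covered: preferential rate 21.5% applies instead.
Duty = $180,423.36 × 21.5% = $38,791.02.
Total = $24,101.28 + $38,791.02 = $62,892.30.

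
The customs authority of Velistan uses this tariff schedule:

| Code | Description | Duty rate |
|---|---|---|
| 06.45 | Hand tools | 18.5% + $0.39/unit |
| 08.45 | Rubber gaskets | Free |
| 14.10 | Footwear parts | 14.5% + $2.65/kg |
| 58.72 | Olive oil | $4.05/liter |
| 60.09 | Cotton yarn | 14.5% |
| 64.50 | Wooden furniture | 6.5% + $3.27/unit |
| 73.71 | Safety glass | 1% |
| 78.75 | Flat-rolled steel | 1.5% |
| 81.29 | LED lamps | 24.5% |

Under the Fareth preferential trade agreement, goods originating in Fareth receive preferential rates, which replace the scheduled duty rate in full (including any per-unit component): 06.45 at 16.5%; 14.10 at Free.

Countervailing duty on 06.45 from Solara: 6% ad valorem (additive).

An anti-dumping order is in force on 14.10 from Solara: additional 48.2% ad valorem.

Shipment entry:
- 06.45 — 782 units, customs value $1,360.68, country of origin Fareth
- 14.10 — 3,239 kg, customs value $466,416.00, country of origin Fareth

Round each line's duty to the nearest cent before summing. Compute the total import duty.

Line 1 (06.45, Fareth, 782 units, $1,360.68):
Base rate for 06.45 is 18.5% + $0.39/unit.
Origin Fareth qualifies under the Velistan–Fareth agreement and 06.45 is covered: preferential rate 16.5% applies instead.
The additional-duty order on 06.45 targets Solara, not Fareth; it does not apply.
Duty = $1,360.68 × 16.5% = $224.51.
Line 2 (14.10, Fareth, 3,239 kg, $466,416.00):
Base rate for 14.10 is 14.5% + $2.65/kg.
Origin Fareth qualifies under the Velistan–Fareth agreement and 14.10 is covered: preferential rate Free applies instead.
The additional-duty order on 14.10 targets Solara, not Fareth; it does not apply.
Duty = $466,416.00 × 0% = $0.00.
Total = $224.51 + $0.00 = $224.51.

$224.51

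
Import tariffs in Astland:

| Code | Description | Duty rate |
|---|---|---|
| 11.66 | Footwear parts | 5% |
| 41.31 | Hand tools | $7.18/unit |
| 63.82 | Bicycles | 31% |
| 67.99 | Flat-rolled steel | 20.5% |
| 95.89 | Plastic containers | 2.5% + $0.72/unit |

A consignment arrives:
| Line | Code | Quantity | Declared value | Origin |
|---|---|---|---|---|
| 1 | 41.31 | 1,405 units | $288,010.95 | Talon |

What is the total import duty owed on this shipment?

$10,087.90

Line 1 (41.31, Talon, 1,405 units, $288,010.95):
Base rate for 41.31 is $7.18/unit.
Duty = 1,405 × $7.18 = $10,087.90.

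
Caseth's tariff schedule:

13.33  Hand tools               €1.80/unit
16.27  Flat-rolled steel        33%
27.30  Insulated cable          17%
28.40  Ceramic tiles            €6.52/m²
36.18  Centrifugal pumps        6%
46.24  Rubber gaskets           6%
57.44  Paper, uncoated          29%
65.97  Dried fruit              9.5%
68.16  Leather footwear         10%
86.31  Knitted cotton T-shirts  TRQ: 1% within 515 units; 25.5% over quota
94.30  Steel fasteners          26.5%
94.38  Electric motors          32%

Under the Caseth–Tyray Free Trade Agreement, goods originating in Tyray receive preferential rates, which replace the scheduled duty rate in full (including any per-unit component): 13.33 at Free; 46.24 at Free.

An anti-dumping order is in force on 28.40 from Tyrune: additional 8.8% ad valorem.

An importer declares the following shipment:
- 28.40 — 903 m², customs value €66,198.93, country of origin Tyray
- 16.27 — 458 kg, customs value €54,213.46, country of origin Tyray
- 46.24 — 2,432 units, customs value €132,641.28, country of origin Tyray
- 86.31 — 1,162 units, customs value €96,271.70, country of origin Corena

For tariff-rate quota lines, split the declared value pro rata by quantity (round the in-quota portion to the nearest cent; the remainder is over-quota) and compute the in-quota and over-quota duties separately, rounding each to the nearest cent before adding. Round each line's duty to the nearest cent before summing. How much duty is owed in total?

Line 1 (28.40, Tyray, 903 m², €66,198.93):
Base rate for 28.40 is €6.52/m².
Origin Tyray is the FTA partner but 28.40 is not on the preference list; base rate stands.
The additional-duty order on 28.40 targets Tyrune, not Tyray; it does not apply.
Duty = 903 × €6.52 = €5,887.56.
Line 2 (16.27, Tyray, 458 kg, €54,213.46):
Base rate for 16.27 is 33%.
Origin Tyray is the FTA partner but 16.27 is not on the preference list; base rate stands.
Duty = €54,213.46 × 33% = €17,890.44.
Line 3 (46.24, Tyray, 2,432 units, €132,641.28):
Base rate for 46.24 is 6%.
Origin Tyray qualifies under the Caseth–Tyray agreement and 46.24 is covered: preferential rate Free applies instead.
Duty = €132,641.28 × 0% = €0.00.
Line 4 (86.31, Corena, 1,162 units, €96,271.70):
Code 86.31 is under a tariff-rate quota (threshold 515 units). In-quota: 515 units at 1%; over-quota: 647 units at 25.5%.
Pro-rata value split: in-quota = €96,271.70 × 515/1,162 = €42,667.75; over-quota = €96,271.70 − €42,667.75 = €53,603.95.
In-quota duty = €42,667.75 × 1% = €426.68. Over-quota duty = €53,603.95 × 25.5% = €13,669.01.
Line duty = €426.68 + €13,669.01 = €14,095.69.
Total = €5,887.56 + €17,890.44 + €0.00 + €14,095.69 = €37,873.69.

€37,873.69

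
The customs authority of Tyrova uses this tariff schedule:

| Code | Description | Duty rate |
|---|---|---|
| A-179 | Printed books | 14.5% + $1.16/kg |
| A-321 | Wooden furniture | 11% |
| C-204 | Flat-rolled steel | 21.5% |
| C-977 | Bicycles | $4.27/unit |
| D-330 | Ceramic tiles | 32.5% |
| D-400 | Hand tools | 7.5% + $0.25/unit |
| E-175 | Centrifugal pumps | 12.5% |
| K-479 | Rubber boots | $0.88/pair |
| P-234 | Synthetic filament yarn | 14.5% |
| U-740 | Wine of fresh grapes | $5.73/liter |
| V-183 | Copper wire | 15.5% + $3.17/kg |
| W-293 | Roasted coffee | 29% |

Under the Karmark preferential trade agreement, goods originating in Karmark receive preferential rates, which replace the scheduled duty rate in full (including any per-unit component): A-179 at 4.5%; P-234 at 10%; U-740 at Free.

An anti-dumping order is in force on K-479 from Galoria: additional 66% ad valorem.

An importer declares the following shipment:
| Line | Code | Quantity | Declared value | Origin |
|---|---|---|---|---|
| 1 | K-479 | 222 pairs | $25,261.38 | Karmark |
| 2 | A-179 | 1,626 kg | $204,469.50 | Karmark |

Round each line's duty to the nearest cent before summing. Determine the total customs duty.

Line 1 (K-479, Karmark, 222 pairs, $25,261.38):
Base rate for K-479 is $0.88/pair.
Origin Karmark is the FTA partner but K-479 is not on the preference list; base rate stands.
The additional-duty order on K-479 targets Galoria, not Karmark; it does not apply.
Duty = 222 × $0.88 = $195.36.
Line 2 (A-179, Karmark, 1,626 kg, $204,469.50):
Base rate for A-179 is 14.5% + $1.16/kg.
Origin Karmark qualifies under the Tyrova–Karmark agreement and A-179 is covered: preferential rate 4.5% applies instead.
Duty = $204,469.50 × 4.5% = $9,201.13.
Total = $195.36 + $9,201.13 = $9,396.49.

$9,396.49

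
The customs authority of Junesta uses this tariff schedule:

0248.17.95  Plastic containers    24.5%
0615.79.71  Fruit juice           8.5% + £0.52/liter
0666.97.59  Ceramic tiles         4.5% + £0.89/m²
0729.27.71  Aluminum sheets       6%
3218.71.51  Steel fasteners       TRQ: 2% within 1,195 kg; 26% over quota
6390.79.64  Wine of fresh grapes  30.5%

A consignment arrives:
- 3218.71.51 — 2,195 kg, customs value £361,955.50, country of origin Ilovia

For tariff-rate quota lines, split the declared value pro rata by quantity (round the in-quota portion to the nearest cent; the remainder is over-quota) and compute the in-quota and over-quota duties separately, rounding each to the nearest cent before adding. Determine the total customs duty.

£46,815.11

Line 1 (3218.71.51, Ilovia, 2,195 kg, £361,955.50):
Code 3218.71.51 is under a tariff-rate quota (threshold 1,195 kg). In-quota: 1,195 kg at 2%; over-quota: 1,000 kg at 26%.
Pro-rata value split: in-quota = £361,955.50 × 1,195/2,195 = £197,055.50; over-quota = £361,955.50 − £197,055.50 = £164,900.00.
In-quota duty = £197,055.50 × 2% = £3,941.11. Over-quota duty = £164,900.00 × 26% = £42,874.00.
Line duty = £3,941.11 + £42,874.00 = £46,815.11.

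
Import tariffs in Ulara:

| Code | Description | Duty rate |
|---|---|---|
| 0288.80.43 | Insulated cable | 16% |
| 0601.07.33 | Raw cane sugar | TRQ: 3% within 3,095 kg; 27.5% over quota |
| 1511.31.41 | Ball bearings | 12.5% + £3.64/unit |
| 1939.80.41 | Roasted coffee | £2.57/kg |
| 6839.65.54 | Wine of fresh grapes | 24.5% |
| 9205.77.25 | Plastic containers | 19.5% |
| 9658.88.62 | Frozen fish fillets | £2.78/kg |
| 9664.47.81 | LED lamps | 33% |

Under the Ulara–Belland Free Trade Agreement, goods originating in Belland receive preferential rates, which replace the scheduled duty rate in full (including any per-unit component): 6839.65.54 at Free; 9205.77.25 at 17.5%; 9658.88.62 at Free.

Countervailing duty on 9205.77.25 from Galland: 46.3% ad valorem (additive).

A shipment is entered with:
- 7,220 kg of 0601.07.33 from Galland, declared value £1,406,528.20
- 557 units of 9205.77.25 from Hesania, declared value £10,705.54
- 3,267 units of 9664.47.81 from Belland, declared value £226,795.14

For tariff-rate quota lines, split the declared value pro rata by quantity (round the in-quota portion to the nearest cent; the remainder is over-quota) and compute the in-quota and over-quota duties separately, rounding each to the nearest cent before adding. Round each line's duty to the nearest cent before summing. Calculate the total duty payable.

Line 1 (0601.07.33, Galland, 7,220 kg, £1,406,528.20):
Code 0601.07.33 is under a tariff-rate quota (threshold 3,095 kg). In-quota: 3,095 kg at 3%; over-quota: 4,125 kg at 27.5%.
Pro-rata value split: in-quota = £1,406,528.20 × 3,095/7,220 = £602,936.95; over-quota = £1,406,528.20 − £602,936.95 = £803,591.25.
In-quota duty = £602,936.95 × 3% = £18,088.11. Over-quota duty = £803,591.25 × 27.5% = £220,987.59.
Line duty = £18,088.11 + £220,987.59 = £239,075.70.
Line 2 (9205.77.25, Hesania, 557 units, £10,705.54):
Base rate for 9205.77.25 is 19.5%.
9205.77.25 has an FTA preferential rate, but origin Hesania is not Belland; base rate stands.
The additional-duty order on 9205.77.25 targets Galland, not Hesania; it does not apply.
Duty = £10,705.54 × 19.5% = £2,087.58.
Line 3 (9664.47.81, Belland, 3,267 units, £226,795.14):
Base rate for 9664.47.81 is 33%.
Origin Belland is the FTA partner but 9664.47.81 is not on the preference list; base rate stands.
Duty = £226,795.14 × 33% = £74,842.40.
Total = £239,075.70 + £2,087.58 + £74,842.40 = £316,005.68.

£316,005.68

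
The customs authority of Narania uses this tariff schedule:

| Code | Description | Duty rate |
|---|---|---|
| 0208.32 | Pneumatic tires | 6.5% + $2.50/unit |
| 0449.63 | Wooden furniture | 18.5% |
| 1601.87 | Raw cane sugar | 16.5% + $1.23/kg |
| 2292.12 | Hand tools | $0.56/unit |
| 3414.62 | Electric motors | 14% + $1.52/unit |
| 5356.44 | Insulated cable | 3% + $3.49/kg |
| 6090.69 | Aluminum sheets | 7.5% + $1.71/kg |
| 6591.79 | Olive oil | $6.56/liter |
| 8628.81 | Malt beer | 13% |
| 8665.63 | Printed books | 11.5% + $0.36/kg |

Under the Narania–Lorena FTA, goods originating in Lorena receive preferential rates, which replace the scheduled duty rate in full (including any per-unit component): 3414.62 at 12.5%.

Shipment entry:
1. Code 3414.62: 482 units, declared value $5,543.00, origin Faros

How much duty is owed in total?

$1,508.66

Line 1 (3414.62, Faros, 482 units, $5,543.00):
Base rate for 3414.62 is 14% + $1.52/unit.
3414.62 has an FTA preferential rate, but origin Faros is not Lorena; base rate stands.
Duty = $5,543.00 × 14% + 482 × $1.52 = $1,508.66.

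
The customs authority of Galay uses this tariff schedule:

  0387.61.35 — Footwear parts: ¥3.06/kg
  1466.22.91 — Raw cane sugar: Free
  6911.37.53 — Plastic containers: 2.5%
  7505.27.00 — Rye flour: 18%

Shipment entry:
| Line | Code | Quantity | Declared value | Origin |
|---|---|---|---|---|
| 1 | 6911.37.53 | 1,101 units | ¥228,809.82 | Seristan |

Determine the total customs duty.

¥5,720.25

Line 1 (6911.37.53, Seristan, 1,101 units, ¥228,809.82):
Base rate for 6911.37.53 is 2.5%.
Duty = ¥228,809.82 × 2.5% = ¥5,720.25.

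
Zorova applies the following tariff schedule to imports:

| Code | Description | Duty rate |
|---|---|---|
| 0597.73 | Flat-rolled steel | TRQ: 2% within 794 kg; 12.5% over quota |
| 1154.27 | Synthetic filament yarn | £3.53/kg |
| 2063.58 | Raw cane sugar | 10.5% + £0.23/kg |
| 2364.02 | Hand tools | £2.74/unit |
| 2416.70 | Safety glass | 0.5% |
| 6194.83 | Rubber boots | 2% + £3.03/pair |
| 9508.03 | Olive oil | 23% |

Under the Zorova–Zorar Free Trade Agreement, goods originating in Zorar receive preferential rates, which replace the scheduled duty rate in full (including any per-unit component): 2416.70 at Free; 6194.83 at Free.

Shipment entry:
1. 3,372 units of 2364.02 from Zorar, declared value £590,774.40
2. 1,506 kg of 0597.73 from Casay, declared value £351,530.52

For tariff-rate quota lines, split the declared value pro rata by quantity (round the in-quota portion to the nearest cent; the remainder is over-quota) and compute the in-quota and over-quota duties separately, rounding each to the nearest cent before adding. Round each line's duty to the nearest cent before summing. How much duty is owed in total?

£33,720.37

Line 1 (2364.02, Zorar, 3,372 units, £590,774.40):
Base rate for 2364.02 is £2.74/unit.
Origin Zorar is the FTA partner but 2364.02 is not on the preference list; base rate stands.
Duty = 3,372 × £2.74 = £9,239.28.
Line 2 (0597.73, Casay, 1,506 kg, £351,530.52):
Code 0597.73 is under a tariff-rate quota (threshold 794 kg). In-quota: 794 kg at 2%; over-quota: 712 kg at 12.5%.
Pro-rata value split: in-quota = £351,530.52 × 794/1,506 = £185,335.48; over-quota = £351,530.52 − £185,335.48 = £166,195.04.
In-quota duty = £185,335.48 × 2% = £3,706.71. Over-quota duty = £166,195.04 × 12.5% = £20,774.38.
Line duty = £3,706.71 + £20,774.38 = £24,481.09.
Total = £9,239.28 + £24,481.09 = £33,720.37.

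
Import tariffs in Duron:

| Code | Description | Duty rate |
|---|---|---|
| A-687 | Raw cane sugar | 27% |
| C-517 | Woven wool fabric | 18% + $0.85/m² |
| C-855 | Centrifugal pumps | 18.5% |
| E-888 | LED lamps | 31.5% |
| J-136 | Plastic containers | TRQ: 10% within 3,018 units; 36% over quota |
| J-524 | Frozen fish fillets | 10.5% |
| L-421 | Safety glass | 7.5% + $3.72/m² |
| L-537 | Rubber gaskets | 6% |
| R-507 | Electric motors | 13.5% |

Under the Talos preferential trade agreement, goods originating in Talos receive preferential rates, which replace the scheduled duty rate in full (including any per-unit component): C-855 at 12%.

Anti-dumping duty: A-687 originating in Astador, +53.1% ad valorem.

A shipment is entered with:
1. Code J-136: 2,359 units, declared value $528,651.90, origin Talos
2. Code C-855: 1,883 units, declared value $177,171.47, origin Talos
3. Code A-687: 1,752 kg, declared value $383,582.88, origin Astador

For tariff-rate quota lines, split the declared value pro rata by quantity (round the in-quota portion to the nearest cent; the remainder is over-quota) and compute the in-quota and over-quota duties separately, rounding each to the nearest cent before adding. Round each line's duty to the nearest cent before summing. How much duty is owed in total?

$381,375.66

Line 1 (J-136, Talos, 2,359 units, $528,651.90):
Code J-136 is under a tariff-rate quota (threshold 3,018 units). Quantity 2,359 units is within the quota, so the in-quota rate 10% applies to the full value.
Duty = $528,651.90 × 10% = $52,865.19.
Line 2 (C-855, Talos, 1,883 units, $177,171.47):
Base rate for C-855 is 18.5%.
Origin Talos qualifies under the Duron–Talos agreement and C-855 is covered: preferential rate 12% applies instead.
Duty = $177,171.47 × 12% = $21,260.58.
Line 3 (A-687, Astador, 1,752 kg, $383,582.88):
Base rate for A-687 is 27%.
Additional duty on A-687 from Astador: +53.1%. Applied ad valorem rate: 27% + 53.1% = 80.1%.
Duty = $383,582.88 × 80.1% = $307,249.89.
Total = $52,865.19 + $21,260.58 + $307,249.89 = $381,375.66.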